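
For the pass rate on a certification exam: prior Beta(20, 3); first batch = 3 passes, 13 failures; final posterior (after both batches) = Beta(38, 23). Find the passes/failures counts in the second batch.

Sequential conjugate updates are equivalent to a single update on the pooled data, so total successes = posterior α − prior α and total failures = posterior β − prior β.
Total across both batches: 38−20=18 passes, 23−3=20 failures.
Subtract the first batch: 18−3=15 passes and 20−13=7 failures.

15 passes and 7 failures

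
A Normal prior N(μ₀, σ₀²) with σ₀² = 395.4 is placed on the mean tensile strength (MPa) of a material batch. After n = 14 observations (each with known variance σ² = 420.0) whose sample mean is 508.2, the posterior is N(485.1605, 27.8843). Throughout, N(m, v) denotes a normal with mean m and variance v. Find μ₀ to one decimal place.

μ₀ = 181.5

With known observation variance, the Normal–Normal posterior has precision τ_n = τ₀ + n/σ² and mean μ_n = (τ₀μ₀ + (n/σ²)x̄)/τ_n.
Here τ₀ = 1/395.4 = 0.002529 and τ_data = 14/420.0 = 0.033333, so τ_n = 0.035862.
Rearranging for μ₀: μ₀ = (μ_n·τ_n − τ_data·x̄)/τ₀ = (485.1605·0.035862 − 0.033333·508.2) / 0.002529 = 0.458995/0.002529 ≈ 181.5.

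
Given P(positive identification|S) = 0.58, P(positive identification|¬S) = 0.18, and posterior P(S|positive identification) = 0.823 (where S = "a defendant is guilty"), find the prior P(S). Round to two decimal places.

P(S) = 0.59

Bayes' rule in odds form gives O(S|E) = O(S)·[P(E|S)/P(E|¬S)], hence O(S) = O(S|E)/LR.
Posterior odds = 0.823/(1−0.823) = 4.6497. LR = 0.58/0.18 = 3.2222.
Prior odds = 4.6497/3.2222 = 1.4430, so P(S) = 1.4430/(1+1.4430) ≈ 0.59.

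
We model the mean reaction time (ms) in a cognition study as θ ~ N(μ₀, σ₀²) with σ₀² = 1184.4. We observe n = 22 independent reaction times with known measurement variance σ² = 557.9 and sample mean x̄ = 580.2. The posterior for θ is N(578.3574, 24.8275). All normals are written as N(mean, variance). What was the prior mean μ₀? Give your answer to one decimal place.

μ₀ = 492.3

The posterior mean is a precision-weighted average: μ_n = (τ₀μ₀ + τ_data·x̄)/(τ₀+τ_data), with τ₀=1/σ₀² and τ_data=n/σ².
Here τ₀ = 1/1184.4 = 0.000844 and τ_data = 22/557.9 = 0.039434, so τ_n = 0.040278.
Rearranging for μ₀: μ₀ = (μ_n·τ_n − τ_data·x̄)/τ₀ = (578.3574·0.040278 − 0.039434·580.2) / 0.000844 = 0.415473/0.000844 ≈ 492.3.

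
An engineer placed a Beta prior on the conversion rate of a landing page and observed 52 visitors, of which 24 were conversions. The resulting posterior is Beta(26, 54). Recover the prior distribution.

Beta is conjugate to the binomial likelihood: posterior = Beta(α+s, β+f).
Subtract the data counts: 26−24=2, 54−28=26.

Beta(2, 26)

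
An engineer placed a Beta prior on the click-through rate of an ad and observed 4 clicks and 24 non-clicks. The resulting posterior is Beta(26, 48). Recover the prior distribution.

Beta is conjugate to the binomial likelihood: posterior = Beta(α+s, β+f).
So α = 26 − 4 = 22 and β = 48 − 24 = 24.

Beta(22, 24)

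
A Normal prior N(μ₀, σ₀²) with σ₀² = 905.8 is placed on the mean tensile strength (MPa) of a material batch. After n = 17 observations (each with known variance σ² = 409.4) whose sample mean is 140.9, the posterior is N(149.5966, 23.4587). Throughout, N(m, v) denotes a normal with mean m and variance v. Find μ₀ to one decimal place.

μ₀ = 476.7

With known observation variance, the Normal–Normal posterior has precision τ_n = τ₀ + n/σ² and mean μ_n = (τ₀μ₀ + (n/σ²)x̄)/τ_n.
Here τ₀ = 1/905.8 = 0.001104 and τ_data = 17/409.4 = 0.041524, so τ_n = 0.042628.
Rearranging for μ₀: μ₀ = (μ_n·τ_n − τ_data·x̄)/τ₀ = (149.5966·0.042628 − 0.041524·140.9) / 0.001104 = 0.526272/0.001104 ≈ 476.7.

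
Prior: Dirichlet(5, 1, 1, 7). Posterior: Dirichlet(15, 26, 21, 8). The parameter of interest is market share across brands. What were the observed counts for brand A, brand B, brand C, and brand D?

counts (10, 25, 20, 1)

For a Dirichlet(α) prior with multinomial counts c, the posterior is Dirichlet(α + c) componentwise.
Counts are posterior − prior componentwise: 15−5=10, 26−1=25, 21−1=20, 8−7=1.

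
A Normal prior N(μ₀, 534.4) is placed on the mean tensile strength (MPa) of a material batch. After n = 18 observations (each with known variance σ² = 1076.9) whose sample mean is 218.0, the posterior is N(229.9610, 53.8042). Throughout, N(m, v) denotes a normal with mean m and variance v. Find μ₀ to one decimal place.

The posterior mean is a precision-weighted average: μ_n = (τ₀μ₀ + τ_data·x̄)/(τ₀+τ_data), with τ₀=1/σ₀² and τ_data=n/σ².
Here τ₀ = 1/534.4 = 0.001871 and τ_data = 18/1076.9 = 0.016715, so τ_n = 0.018586.
Rearranging for μ₀: μ₀ = (μ_n·τ_n − τ_data·x̄)/τ₀ = (229.9610·0.018586 − 0.016715·218.0) / 0.001871 = 0.630185/0.001871 ≈ 336.8.

μ₀ = 336.8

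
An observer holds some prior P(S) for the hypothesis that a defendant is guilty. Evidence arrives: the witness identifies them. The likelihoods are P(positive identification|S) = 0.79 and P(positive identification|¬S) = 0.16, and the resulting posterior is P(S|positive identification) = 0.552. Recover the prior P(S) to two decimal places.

P(S) = 0.20

In odds form, posterior odds = prior odds × likelihood ratio, so prior odds = posterior odds ÷ LR.
Posterior odds = 0.552/(1−0.552) = 1.2321. LR = 0.79/0.16 = 4.9375.
Prior odds = 1.2321/4.9375 = 0.2495, so P(S) = 0.2495/(1+0.2495) ≈ 0.20.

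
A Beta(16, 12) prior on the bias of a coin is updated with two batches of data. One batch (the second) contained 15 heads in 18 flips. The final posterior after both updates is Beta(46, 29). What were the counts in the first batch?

Because Beta–binomial updating is additive in the counts, the combined data contributed (α_post−α_prior, β_post−β_prior) successes and failures.
Total across both batches: 46−16=30 heads, 29−12=17 tails.
Subtract the second batch: 30−15=15 heads and 17−3=14 tails.

15 heads and 14 tails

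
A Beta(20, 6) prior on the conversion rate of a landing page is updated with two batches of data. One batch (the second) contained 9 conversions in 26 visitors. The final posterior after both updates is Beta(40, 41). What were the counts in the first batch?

Because Beta–binomial updating is additive in the counts, the combined data contributed (α_post−α_prior, β_post−β_prior) successes and failures.
Total across both batches: 40−20=20 conversions, 41−6=35 bounces.
Subtract the second batch: 20−9=11 conversions and 35−17=18 bounces.

11 conversions and 18 bounces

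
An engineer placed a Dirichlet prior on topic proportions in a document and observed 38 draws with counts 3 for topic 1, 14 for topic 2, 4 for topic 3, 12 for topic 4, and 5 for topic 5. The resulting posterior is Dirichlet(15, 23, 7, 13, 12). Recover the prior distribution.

Dirichlet(12, 9, 3, 1, 7)

For a Dirichlet(α) prior with multinomial counts c, the posterior is Dirichlet(α + c) componentwise.
Subtract each count from the matching posterior parameter: 15−3=12, 23−14=9, 7−4=3, 13−12=1, 12−5=7.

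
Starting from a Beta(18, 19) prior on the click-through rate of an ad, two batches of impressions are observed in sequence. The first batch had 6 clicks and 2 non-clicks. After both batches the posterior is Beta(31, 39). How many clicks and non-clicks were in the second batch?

7 clicks and 18 non-clicks

Because Beta–binomial updating is additive in the counts, the combined data contributed (α_post−α_prior, β_post−β_prior) successes and failures.
Total across both batches: 31−18=13 clicks, 39−19=20 non-clicks.
Subtract the first batch: 13−6=7 clicks and 20−2=18 non-clicks.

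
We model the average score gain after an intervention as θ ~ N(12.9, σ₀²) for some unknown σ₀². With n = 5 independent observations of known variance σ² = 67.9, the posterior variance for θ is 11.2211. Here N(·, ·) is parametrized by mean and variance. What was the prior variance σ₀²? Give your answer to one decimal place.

Posterior precision equals prior precision plus data precision: 1/σ_n² = 1/σ₀² + n/σ².
So 1/σ₀² = 1/11.2211 − 5/67.9 = 0.089118 − 0.073638 = 0.015480.
Hence σ₀² = 1/0.015480 ≈ 64.6.

σ₀² = 64.6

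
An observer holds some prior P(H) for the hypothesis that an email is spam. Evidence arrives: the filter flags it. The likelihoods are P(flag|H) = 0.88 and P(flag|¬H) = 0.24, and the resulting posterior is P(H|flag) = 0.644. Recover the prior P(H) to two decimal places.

P(H) = 0.33

In odds form, posterior odds = prior odds × likelihood ratio, so prior odds = posterior odds ÷ LR.
Posterior odds = 0.644/(1−0.644) = 1.8090. LR = 0.88/0.24 = 3.6667.
Prior odds = 1.8090/3.6667 = 0.4934, so P(H) = 0.4934/(1+0.4934) ≈ 0.33.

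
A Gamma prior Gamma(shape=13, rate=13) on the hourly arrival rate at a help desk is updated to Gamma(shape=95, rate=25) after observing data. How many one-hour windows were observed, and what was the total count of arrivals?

n = 12 one-hour windows with total 82 arrivals

Gamma–Poisson conjugacy: posterior shape = α + Σxᵢ, posterior rate = β + n.
Matching: Σxᵢ = 95 − 13 = 82 and n = 25 − 13 = 12.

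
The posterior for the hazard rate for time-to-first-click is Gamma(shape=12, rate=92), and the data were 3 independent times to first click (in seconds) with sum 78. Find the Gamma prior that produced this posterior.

Gamma–exponential conjugacy: posterior shape = α + n, posterior rate = β + Σtᵢ.
So α = 12 − 3 = 9 and β = 92 − 78 = 14.

Gamma(shape=9, rate=14)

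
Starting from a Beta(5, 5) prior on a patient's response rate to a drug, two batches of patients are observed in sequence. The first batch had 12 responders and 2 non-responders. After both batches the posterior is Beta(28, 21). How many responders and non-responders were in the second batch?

11 responders and 14 non-responders

Because Beta–binomial updating is additive in the counts, the combined data contributed (α_post−α_prior, β_post−β_prior) successes and failures.
Total across both batches: 28−5=23 responders, 21−5=16 non-responders.
Subtract the first batch: 23−12=11 responders and 16−2=14 non-responders.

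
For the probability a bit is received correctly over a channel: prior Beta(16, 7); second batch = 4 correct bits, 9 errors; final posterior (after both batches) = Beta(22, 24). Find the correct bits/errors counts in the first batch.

Sequential conjugate updates are equivalent to a single update on the pooled data, so total successes = posterior α − prior α and total failures = posterior β − prior β.
Total across both batches: 22−16=6 correct bits, 24−7=17 errors.
Subtract the second batch: 6−4=2 correct bits and 17−9=8 errors.

2 correct bits and 8 errors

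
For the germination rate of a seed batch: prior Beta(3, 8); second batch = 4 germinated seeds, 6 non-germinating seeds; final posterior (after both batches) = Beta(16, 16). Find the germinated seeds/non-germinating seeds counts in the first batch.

9 germinated seeds and 2 non-germinating seeds

Because Beta–binomial updating is additive in the counts, the combined data contributed (α_post−α_prior, β_post−β_prior) successes and failures.
Total across both batches: 16−3=13 germinated seeds, 16−8=8 non-germinating seeds.
Subtract the second batch: 13−4=9 germinated seeds and 8−6=2 non-germinating seeds.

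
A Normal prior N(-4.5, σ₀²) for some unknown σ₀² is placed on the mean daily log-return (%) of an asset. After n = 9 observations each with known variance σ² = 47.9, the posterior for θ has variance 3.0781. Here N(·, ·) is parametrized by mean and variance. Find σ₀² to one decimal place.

σ₀² = 7.3

Posterior precision equals prior precision plus data precision: 1/σ_n² = 1/σ₀² + n/σ².
So 1/σ₀² = 1/3.0781 − 9/47.9 = 0.324876 − 0.187891 = 0.136985.
Hence σ₀² = 1/0.136985 ≈ 7.3.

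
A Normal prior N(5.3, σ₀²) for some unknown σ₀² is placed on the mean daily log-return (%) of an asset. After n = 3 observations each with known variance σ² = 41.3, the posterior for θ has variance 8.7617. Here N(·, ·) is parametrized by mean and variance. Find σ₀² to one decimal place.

σ₀² = 24.1

Posterior precision equals prior precision plus data precision: 1/σ_n² = 1/σ₀² + n/σ².
So 1/σ₀² = 1/8.7617 − 3/41.3 = 0.114133 − 0.072639 = 0.041494.
Hence σ₀² = 1/0.041494 ≈ 24.1.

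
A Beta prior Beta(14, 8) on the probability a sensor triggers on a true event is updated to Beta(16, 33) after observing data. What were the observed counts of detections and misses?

2 detections and 25 misses

A Beta(a, b) prior with s successes and f failures in binomial data gives a Beta(a+s, b+f) posterior.
Match parameters: s=16−14=2, f=33−8=25.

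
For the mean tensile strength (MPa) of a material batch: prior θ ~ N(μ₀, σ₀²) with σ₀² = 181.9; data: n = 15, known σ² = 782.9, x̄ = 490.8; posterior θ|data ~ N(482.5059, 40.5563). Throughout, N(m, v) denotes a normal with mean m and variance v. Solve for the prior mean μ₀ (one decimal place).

μ₀ = 453.6

With known observation variance, the Normal–Normal posterior has precision τ_n = τ₀ + n/σ² and mean μ_n = (τ₀μ₀ + (n/σ²)x̄)/τ_n.
Here τ₀ = 1/181.9 = 0.005498 and τ_data = 15/782.9 = 0.019160, so τ_n = 0.024658.
Rearranging for μ₀: μ₀ = (μ_n·τ_n − τ_data·x̄)/τ₀ = (482.5059·0.024658 − 0.019160·490.8) / 0.005498 = 2.493902/0.005498 ≈ 453.6.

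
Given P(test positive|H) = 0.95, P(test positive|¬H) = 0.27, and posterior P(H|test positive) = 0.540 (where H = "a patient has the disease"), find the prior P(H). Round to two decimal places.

In odds form, posterior odds = prior odds × likelihood ratio, so prior odds = posterior odds ÷ LR.
Posterior odds = 0.540/(1−0.540) = 1.1739. LR = 0.95/0.27 = 3.5185.
Prior odds = 1.1739/3.5185 = 0.3336, so P(H) = 0.3336/(1+0.3336) ≈ 0.25.

P(H) = 0.25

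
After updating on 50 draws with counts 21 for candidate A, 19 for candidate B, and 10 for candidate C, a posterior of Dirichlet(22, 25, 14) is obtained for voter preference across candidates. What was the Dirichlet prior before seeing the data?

For a Dirichlet(α) prior with multinomial counts c, the posterior is Dirichlet(α + c) componentwise.
Subtract each count from the matching posterior parameter: 22−21=1, 25−19=6, 14−10=4.

Dirichlet(1, 6, 4)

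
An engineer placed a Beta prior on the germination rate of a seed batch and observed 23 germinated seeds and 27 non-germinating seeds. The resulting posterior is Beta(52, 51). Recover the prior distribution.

Beta(29, 24)

A Beta(a, b) prior with s successes and f failures in binomial data gives a Beta(a+s, b+f) posterior.
Subtract the data counts: 52−23=29, 51−27=24.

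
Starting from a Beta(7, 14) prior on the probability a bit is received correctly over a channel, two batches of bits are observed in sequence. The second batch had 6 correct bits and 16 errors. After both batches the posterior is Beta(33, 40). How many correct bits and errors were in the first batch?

Sequential conjugate updates are equivalent to a single update on the pooled data, so total successes = posterior α − prior α and total failures = posterior β − prior β.
Total across both batches: 33−7=26 correct bits, 40−14=26 errors.
Subtract the second batch: 26−6=20 correct bits and 26−16=10 errors.

20 correct bits and 10 errors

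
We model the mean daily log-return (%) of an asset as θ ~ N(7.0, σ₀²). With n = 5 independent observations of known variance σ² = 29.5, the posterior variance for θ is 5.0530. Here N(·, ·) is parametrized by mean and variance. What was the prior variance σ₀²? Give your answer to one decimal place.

For the Normal–Normal model with known σ², precisions add: τ_n = τ₀ + n/σ².
So 1/σ₀² = 1/5.0530 − 5/29.5 = 0.197902 − 0.169492 = 0.028410.
Hence σ₀² = 1/0.028410 ≈ 35.2.

σ₀² = 35.2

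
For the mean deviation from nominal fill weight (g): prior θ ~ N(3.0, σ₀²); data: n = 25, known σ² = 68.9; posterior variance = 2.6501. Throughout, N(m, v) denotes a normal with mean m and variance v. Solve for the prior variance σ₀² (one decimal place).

Posterior precision equals prior precision plus data precision: 1/σ_n² = 1/σ₀² + n/σ².
So 1/σ₀² = 1/2.6501 − 25/68.9 = 0.377344 − 0.362845 = 0.014499.
Hence σ₀² = 1/0.014499 ≈ 69.0.

σ₀² = 69.0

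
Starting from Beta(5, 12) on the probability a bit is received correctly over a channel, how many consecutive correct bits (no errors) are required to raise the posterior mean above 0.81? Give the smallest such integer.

k = 47

After k correct bits and 0 errors the posterior is Beta(5+k, 12), with mean (5+k)/(5+12+k).
Set (5+k)/(17+k) > 0.81 and solve: k > (0.81·17 − 5)/(1 − 0.81) = 46.158.
The smallest integer exceeding 46.158 is 47.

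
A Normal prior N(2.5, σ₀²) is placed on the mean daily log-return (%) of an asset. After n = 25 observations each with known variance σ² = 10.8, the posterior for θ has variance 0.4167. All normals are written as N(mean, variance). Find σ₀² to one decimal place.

For the Normal–Normal model with known σ², precisions add: τ_n = τ₀ + n/σ².
So 1/σ₀² = 1/0.4167 − 25/10.8 = 2.399808 − 2.314815 = 0.084993.
Hence σ₀² = 1/0.084993 ≈ 11.8.

σ₀² = 11.8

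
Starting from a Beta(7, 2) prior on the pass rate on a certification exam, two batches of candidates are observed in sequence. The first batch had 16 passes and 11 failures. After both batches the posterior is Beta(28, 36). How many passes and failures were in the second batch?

5 passes and 23 failures

Because Beta–binomial updating is additive in the counts, the combined data contributed (α_post−α_prior, β_post−β_prior) successes and failures.
Total across both batches: 28−7=21 passes, 36−2=34 failures.
Subtract the first batch: 21−16=5 passes and 34−11=23 failures.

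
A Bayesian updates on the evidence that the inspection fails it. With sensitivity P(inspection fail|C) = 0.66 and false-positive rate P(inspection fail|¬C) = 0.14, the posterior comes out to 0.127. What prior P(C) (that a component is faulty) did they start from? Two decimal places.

Bayes' rule in odds form gives O(C|E) = O(C)·[P(E|C)/P(E|¬C)], hence O(C) = O(C|E)/LR.
Posterior odds = 0.127/(1−0.127) = 0.1455. LR = 0.66/0.14 = 4.7143.
Prior odds = 0.1455/4.7143 = 0.0309, so P(C) = 0.0309/(1+0.0309) ≈ 0.03.

P(C) = 0.03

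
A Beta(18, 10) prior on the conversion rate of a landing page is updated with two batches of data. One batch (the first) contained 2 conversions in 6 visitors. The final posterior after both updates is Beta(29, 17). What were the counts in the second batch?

Because Beta–binomial updating is additive in the counts, the combined data contributed (α_post−α_prior, β_post−β_prior) successes and failures.
Total across both batches: 29−18=11 conversions, 17−10=7 bounces.
Subtract the first batch: 11−2=9 conversions and 7−4=3 bounces.

9 conversions and 3 bounces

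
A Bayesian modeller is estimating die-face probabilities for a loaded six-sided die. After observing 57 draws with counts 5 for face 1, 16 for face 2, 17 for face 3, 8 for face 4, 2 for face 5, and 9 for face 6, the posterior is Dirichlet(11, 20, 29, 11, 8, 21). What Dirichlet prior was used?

Dirichlet(6, 4, 12, 3, 6, 12)

For a Dirichlet(α) prior with multinomial counts c, the posterior is Dirichlet(α + c) componentwise.
Subtract each count from the matching posterior parameter: 11−5=6, 20−16=4, 29−17=12, 11−8=3, 8−2=6, 21−9=12.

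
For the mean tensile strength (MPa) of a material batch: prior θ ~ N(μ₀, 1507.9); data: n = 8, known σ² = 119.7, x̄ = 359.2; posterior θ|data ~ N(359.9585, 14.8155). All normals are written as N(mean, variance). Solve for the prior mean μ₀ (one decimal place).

μ₀ = 436.4

The posterior mean is a precision-weighted average: μ_n = (τ₀μ₀ + τ_data·x̄)/(τ₀+τ_data), with τ₀=1/σ₀² and τ_data=n/σ².
Here τ₀ = 1/1507.9 = 0.000663 and τ_data = 8/119.7 = 0.066834, so τ_n = 0.067497.
Rearranging for μ₀: μ₀ = (μ_n·τ_n − τ_data·x̄)/τ₀ = (359.9585·0.067497 − 0.066834·359.2) / 0.000663 = 0.289346/0.000663 ≈ 436.4.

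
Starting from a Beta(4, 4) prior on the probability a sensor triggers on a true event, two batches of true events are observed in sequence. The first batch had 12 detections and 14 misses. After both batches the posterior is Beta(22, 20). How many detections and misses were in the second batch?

Sequential conjugate updates are equivalent to a single update on the pooled data, so total successes = posterior α − prior α and total failures = posterior β − prior β.
Total across both batches: 22−4=18 detections, 20−4=16 misses.
Subtract the first batch: 18−12=6 detections and 16−14=2 misses.

6 detections and 2 misses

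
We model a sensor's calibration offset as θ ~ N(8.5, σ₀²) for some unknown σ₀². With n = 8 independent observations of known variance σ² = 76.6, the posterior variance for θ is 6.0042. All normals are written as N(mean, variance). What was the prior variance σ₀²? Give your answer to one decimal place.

σ₀² = 16.1

For the Normal–Normal model with known σ², precisions add: τ_n = τ₀ + n/σ².
So 1/σ₀² = 1/6.0042 − 8/76.6 = 0.166550 − 0.104439 = 0.062111.
Hence σ₀² = 1/0.062111 ≈ 16.1.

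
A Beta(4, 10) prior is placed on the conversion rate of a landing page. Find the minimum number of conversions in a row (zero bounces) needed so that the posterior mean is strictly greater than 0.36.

k = 2

After k conversions and 0 bounces the posterior is Beta(4+k, 10), with mean (4+k)/(4+10+k).
Set (4+k)/(14+k) > 0.36 and solve: k > (0.36·14 − 4)/(1 − 0.36) = 1.625.
The smallest integer exceeding 1.625 is 2.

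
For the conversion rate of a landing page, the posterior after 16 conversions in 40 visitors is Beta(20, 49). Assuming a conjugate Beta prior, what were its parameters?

A Beta(a, b) prior with s successes and f failures in binomial data gives a Beta(a+s, b+f) posterior.
So a = 20 − 16 = 4 and b = 49 − 24 = 25.

Beta(4, 25)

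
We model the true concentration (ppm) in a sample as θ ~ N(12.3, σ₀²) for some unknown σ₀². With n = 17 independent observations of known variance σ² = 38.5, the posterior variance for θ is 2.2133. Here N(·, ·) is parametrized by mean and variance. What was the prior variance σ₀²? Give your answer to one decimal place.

σ₀² = 97.5

For the Normal–Normal model with known σ², precisions add: τ_n = τ₀ + n/σ².
So 1/σ₀² = 1/2.2133 − 17/38.5 = 0.451814 − 0.441558 = 0.010256.
Hence σ₀² = 1/0.010256 ≈ 97.5.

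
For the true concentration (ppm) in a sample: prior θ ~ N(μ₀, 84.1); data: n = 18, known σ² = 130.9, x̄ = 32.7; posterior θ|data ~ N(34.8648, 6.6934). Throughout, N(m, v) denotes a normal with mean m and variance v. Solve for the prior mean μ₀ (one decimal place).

With known observation variance, the Normal–Normal posterior has precision τ_n = τ₀ + n/σ² and mean μ_n = (τ₀μ₀ + (n/σ²)x̄)/τ_n.
Here τ₀ = 1/84.1 = 0.011891 and τ_data = 18/130.9 = 0.137510, so τ_n = 0.149401.
Rearranging for μ₀: μ₀ = (μ_n·τ_n − τ_data·x̄)/τ₀ = (34.8648·0.149401 − 0.137510·32.7) / 0.011891 = 0.712259/0.011891 ≈ 59.9.

μ₀ = 59.9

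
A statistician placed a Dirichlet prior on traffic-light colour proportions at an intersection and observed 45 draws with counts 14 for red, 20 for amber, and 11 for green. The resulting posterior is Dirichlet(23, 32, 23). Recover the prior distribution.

Dirichlet(9, 12, 12)

For a Dirichlet(α) prior with multinomial counts c, the posterior is Dirichlet(α + c) componentwise.
Subtract each count from the matching posterior parameter: 23−14=9, 32−20=12, 23−11=12.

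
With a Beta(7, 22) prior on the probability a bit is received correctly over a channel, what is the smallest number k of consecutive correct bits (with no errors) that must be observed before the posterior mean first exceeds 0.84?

k = 109

After k correct bits and 0 errors the posterior is Beta(7+k, 22), with mean (7+k)/(7+22+k).
Set (7+k)/(29+k) > 0.84 and solve: k > (0.84·29 − 7)/(1 − 0.84) = 108.500.
The smallest integer exceeding 108.500 is 109.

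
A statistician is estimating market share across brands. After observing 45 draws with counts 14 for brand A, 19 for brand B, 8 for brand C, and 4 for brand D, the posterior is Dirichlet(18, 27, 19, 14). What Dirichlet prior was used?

Dirichlet(4, 8, 11, 10)

For a Dirichlet(α) prior with multinomial counts c, the posterior is Dirichlet(α + c) componentwise.
Subtract each count from the matching posterior parameter: 18−14=4, 27−19=8, 19−8=11, 14−4=10.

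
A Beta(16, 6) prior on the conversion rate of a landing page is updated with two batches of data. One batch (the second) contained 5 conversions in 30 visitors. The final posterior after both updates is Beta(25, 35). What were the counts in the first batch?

Sequential conjugate updates are equivalent to a single update on the pooled data, so total successes = posterior α − prior α and total failures = posterior β − prior β.
Total across both batches: 25−16=9 conversions, 35−6=29 bounces.
Subtract the second batch: 9−5=4 conversions and 29−25=4 bounces.

4 conversions and 4 bounces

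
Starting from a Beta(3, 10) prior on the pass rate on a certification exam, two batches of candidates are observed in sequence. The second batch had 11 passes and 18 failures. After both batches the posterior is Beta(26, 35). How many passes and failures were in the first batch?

Sequential conjugate updates are equivalent to a single update on the pooled data, so total successes = posterior α − prior α and total failures = posterior β − prior β.
Total across both batches: 26−3=23 passes, 35−10=25 failures.
Subtract the second batch: 23−11=12 passes and 25−18=7 failures.

12 passes and 7 failures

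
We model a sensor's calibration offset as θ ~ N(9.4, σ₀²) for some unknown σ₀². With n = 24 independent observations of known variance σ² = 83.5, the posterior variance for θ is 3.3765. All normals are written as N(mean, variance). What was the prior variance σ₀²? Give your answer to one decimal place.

Posterior precision equals prior precision plus data precision: 1/σ_n² = 1/σ₀² + n/σ².
So 1/σ₀² = 1/3.3765 − 24/83.5 = 0.296165 − 0.287425 = 0.008740.
Hence σ₀² = 1/0.008740 ≈ 114.4.

σ₀² = 114.4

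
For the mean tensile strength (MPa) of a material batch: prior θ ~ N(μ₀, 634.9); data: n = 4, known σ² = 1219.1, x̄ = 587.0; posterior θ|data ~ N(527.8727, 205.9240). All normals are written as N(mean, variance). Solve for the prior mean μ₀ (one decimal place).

The posterior mean is a precision-weighted average: μ_n = (τ₀μ₀ + τ_data·x̄)/(τ₀+τ_data), with τ₀=1/σ₀² and τ_data=n/σ².
Here τ₀ = 1/634.9 = 0.001575 and τ_data = 4/1219.1 = 0.003281, so τ_n = 0.004856.
Rearranging for μ₀: μ₀ = (μ_n·τ_n − τ_data·x̄)/τ₀ = (527.8727·0.004856 − 0.003281·587.0) / 0.001575 = 0.637403/0.001575 ≈ 404.7.

μ₀ = 404.7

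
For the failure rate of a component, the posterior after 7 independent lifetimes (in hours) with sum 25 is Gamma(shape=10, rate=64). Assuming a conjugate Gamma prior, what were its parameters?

Gamma(shape=3, rate=39)

For an exponential likelihood with a Gamma(α, β) prior on the rate, n observations with total T give posterior Gamma(α+n, β+T).
So α = 10 − 7 = 3 and β = 64 − 25 = 39.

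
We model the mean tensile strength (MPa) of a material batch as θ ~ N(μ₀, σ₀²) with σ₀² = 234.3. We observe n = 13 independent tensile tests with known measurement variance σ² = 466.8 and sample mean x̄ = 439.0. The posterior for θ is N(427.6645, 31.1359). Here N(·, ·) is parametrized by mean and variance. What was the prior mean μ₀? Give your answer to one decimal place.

The posterior mean is a precision-weighted average: μ_n = (τ₀μ₀ + τ_data·x̄)/(τ₀+τ_data), with τ₀=1/σ₀² and τ_data=n/σ².
Here τ₀ = 1/234.3 = 0.004268 and τ_data = 13/466.8 = 0.027849, so τ_n = 0.032117.
Rearranging for μ₀: μ₀ = (μ_n·τ_n − τ_data·x̄)/τ₀ = (427.6645·0.032117 − 0.027849·439.0) / 0.004268 = 1.509590/0.004268 ≈ 353.7.

μ₀ = 353.7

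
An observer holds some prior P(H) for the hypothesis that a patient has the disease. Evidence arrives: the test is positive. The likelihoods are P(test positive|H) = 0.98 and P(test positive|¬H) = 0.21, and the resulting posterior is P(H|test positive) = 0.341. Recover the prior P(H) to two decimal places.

In odds form, posterior odds = prior odds × likelihood ratio, so prior odds = posterior odds ÷ LR.
Posterior odds = 0.341/(1−0.341) = 0.5175. LR = 0.98/0.21 = 4.6667.
Prior odds = 0.5175/4.6667 = 0.1109, so P(H) = 0.1109/(1+0.1109) ≈ 0.10.

P(H) = 0.10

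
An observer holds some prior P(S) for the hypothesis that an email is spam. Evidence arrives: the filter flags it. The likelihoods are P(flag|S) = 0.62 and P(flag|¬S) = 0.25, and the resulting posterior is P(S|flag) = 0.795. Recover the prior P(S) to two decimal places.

P(S) = 0.61

In odds form, posterior odds = prior odds × likelihood ratio, so prior odds = posterior odds ÷ LR.
Posterior odds = 0.795/(1−0.795) = 3.8780. LR = 0.62/0.25 = 2.4800.
Prior odds = 3.8780/2.4800 = 1.5637, so P(S) = 1.5637/(1+1.5637) ≈ 0.61.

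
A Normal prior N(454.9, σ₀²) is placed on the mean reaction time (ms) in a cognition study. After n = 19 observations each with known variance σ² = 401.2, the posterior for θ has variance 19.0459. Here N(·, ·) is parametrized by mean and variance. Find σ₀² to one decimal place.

Posterior precision equals prior precision plus data precision: 1/σ_n² = 1/σ₀² + n/σ².
So 1/σ₀² = 1/19.0459 − 19/401.2 = 0.052505 − 0.047358 = 0.005147.
Hence σ₀² = 1/0.005147 ≈ 194.3.

σ₀² = 194.3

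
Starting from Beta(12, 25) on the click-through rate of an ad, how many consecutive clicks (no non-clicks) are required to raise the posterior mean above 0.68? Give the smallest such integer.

After k clicks and 0 non-clicks the posterior is Beta(12+k, 25), with mean (12+k)/(12+25+k).
Set (12+k)/(37+k) > 0.68 and solve: k > (0.68·37 − 12)/(1 − 0.68) = 41.125.
The smallest integer exceeding 41.125 is 42, and checking k=42: (54)/(79) = 0.6835 > 0.68.

k = 42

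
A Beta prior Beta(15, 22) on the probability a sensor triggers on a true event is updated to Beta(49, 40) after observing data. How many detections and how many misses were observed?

34 detections and 18 misses

Beta is conjugate to the binomial likelihood: posterior = Beta(α+s, β+f).
Match parameters: s=49−15=34, f=40−22=18.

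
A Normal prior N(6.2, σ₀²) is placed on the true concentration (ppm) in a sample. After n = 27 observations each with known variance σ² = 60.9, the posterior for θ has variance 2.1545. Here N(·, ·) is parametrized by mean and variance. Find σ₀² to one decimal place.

Posterior precision equals prior precision plus data precision: 1/σ_n² = 1/σ₀² + n/σ².
So 1/σ₀² = 1/2.1545 − 27/60.9 = 0.464145 − 0.443350 = 0.020795.
Hence σ₀² = 1/0.020795 ≈ 48.1.

σ₀² = 48.1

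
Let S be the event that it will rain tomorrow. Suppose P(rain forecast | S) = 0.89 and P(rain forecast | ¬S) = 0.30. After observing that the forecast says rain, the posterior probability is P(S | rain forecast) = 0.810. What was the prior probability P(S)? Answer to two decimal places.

Bayes' rule in odds form gives O(S|E) = O(S)·[P(E|S)/P(E|¬S)], hence O(S) = O(S|E)/LR.
Posterior odds = 0.810/(1−0.810) = 4.2632. LR = 0.89/0.30 = 2.9667.
Prior odds = 4.2632/2.9667 = 1.4370, so P(S) = 1.4370/(1+1.4370) ≈ 0.59.

P(S) = 0.59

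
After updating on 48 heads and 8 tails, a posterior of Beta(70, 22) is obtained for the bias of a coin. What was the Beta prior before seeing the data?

Beta(22, 14)

Under Beta–binomial conjugacy the posterior parameters are (a+s, b+f).
So a = 70 − 48 = 22 and b = 22 − 8 = 14.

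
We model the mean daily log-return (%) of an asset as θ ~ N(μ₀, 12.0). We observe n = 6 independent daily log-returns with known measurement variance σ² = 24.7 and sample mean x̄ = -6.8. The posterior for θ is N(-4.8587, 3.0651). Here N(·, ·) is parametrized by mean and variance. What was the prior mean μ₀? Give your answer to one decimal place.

μ₀ = 0.8

With known observation variance, the Normal–Normal posterior has precision τ_n = τ₀ + n/σ² and mean μ_n = (τ₀μ₀ + (n/σ²)x̄)/τ_n.
Here τ₀ = 1/12.0 = 0.083333 and τ_data = 6/24.7 = 0.242915, so τ_n = 0.326248.
Rearranging for μ₀: μ₀ = (μ_n·τ_n − τ_data·x̄)/τ₀ = (-4.8587·0.326248 − 0.242915·-6.8) / 0.083333 = 0.066681/0.083333 ≈ 0.8.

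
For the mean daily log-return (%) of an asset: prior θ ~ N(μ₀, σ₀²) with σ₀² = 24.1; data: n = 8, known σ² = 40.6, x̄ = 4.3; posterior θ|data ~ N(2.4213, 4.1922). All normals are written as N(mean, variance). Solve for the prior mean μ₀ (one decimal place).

μ₀ = -6.5

The posterior mean is a precision-weighted average: μ_n = (τ₀μ₀ + τ_data·x̄)/(τ₀+τ_data), with τ₀=1/σ₀² and τ_data=n/σ².
Here τ₀ = 1/24.1 = 0.041494 and τ_data = 8/40.6 = 0.197044, so τ_n = 0.238538.
Rearranging for μ₀: μ₀ = (μ_n·τ_n − τ_data·x̄)/τ₀ = (2.4213·0.238538 − 0.197044·4.3) / 0.041494 = -0.269717/0.041494 ≈ -6.5.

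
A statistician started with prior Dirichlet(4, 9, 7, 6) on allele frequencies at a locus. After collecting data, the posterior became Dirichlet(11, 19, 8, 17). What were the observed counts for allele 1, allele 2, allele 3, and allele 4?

For a Dirichlet(α) prior with multinomial counts c, the posterior is Dirichlet(α + c) componentwise.
Counts are posterior − prior componentwise: 11−4=7, 19−9=10, 8−7=1, 17−6=11.

counts (7, 10, 1, 11)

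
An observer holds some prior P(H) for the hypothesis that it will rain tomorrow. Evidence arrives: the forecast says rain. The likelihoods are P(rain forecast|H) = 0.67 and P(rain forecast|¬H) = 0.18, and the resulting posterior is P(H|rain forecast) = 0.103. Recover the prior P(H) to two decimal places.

P(H) = 0.03

In odds form, posterior odds = prior odds × likelihood ratio, so prior odds = posterior odds ÷ LR.
Posterior odds = 0.103/(1−0.103) = 0.1148. LR = 0.67/0.18 = 3.7222.
Prior odds = 0.1148/3.7222 = 0.0308, so P(H) = 0.0308/(1+0.0308) ≈ 0.03.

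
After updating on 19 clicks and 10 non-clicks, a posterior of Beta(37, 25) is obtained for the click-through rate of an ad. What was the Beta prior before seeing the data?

A Beta(a, b) prior with s successes and f failures in binomial data gives a Beta(a+s, b+f) posterior.
So a = 37 − 19 = 18 and b = 25 − 10 = 15.

Beta(18, 15)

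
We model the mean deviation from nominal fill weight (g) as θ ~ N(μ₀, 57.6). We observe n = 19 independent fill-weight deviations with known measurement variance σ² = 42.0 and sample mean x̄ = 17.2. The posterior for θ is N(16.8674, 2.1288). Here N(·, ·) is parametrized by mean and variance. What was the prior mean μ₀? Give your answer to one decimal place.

With known observation variance, the Normal–Normal posterior has precision τ_n = τ₀ + n/σ² and mean μ_n = (τ₀μ₀ + (n/σ²)x̄)/τ_n.
Here τ₀ = 1/57.6 = 0.017361 and τ_data = 19/42.0 = 0.452381, so τ_n = 0.469742.
Rearranging for μ₀: μ₀ = (μ_n·τ_n − τ_data·x̄)/τ₀ = (16.8674·0.469742 − 0.452381·17.2) / 0.017361 = 0.142373/0.017361 ≈ 8.2.

μ₀ = 8.2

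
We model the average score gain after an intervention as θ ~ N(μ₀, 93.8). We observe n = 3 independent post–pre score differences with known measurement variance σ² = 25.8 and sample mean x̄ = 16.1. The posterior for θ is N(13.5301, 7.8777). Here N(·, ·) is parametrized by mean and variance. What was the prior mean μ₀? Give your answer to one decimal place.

μ₀ = -14.5

With known observation variance, the Normal–Normal posterior has precision τ_n = τ₀ + n/σ² and mean μ_n = (τ₀μ₀ + (n/σ²)x̄)/τ_n.
Here τ₀ = 1/93.8 = 0.010661 and τ_data = 3/25.8 = 0.116279, so τ_n = 0.126940.
Rearranging for μ₀: μ₀ = (μ_n·τ_n − τ_data·x̄)/τ₀ = (13.5301·0.126940 − 0.116279·16.1) / 0.010661 = -0.154581/0.010661 ≈ -14.5.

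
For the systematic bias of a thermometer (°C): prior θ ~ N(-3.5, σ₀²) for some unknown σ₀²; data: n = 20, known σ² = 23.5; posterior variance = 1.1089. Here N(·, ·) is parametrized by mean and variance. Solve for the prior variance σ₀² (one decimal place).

For the Normal–Normal model with known σ², precisions add: τ_n = τ₀ + n/σ².
So 1/σ₀² = 1/1.1089 − 20/23.5 = 0.901795 − 0.851064 = 0.050731.
Hence σ₀² = 1/0.050731 ≈ 19.7.

σ₀² = 19.7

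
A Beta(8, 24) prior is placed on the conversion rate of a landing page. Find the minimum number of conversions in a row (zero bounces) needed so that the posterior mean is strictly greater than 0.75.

k = 65

After k conversions and 0 bounces the posterior is Beta(8+k, 24), with mean (8+k)/(8+24+k).
Set (8+k)/(32+k) > 0.75 and solve: k > (0.75·32 − 8)/(1 − 0.75) = 64.000.
The smallest integer exceeding 64.000 is 65.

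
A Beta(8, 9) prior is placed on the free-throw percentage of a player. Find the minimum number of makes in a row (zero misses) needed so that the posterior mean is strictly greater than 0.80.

k = 29

After k makes and 0 misses the posterior is Beta(8+k, 9), with mean (8+k)/(8+9+k).
Set (8+k)/(17+k) > 0.80 and solve: k > (0.80·17 − 8)/(1 − 0.80) = 28.000.
The smallest integer exceeding 28.000 is 29.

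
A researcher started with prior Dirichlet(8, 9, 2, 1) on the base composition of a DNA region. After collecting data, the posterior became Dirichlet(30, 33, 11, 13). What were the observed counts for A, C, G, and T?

counts (22, 24, 9, 12)

For a Dirichlet(α) prior with multinomial counts c, the posterior is Dirichlet(α + c) componentwise.
Counts are posterior − prior componentwise: 30−8=22, 33−9=24, 11−2=9, 13−1=12.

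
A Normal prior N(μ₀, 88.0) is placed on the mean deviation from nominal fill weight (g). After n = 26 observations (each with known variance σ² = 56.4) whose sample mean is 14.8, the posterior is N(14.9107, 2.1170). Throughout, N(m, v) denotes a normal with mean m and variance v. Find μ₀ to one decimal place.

μ₀ = 19.4

The posterior mean is a precision-weighted average: μ_n = (τ₀μ₀ + τ_data·x̄)/(τ₀+τ_data), with τ₀=1/σ₀² and τ_data=n/σ².
Here τ₀ = 1/88.0 = 0.011364 and τ_data = 26/56.4 = 0.460993, so τ_n = 0.472357.
Rearranging for μ₀: μ₀ = (μ_n·τ_n − τ_data·x̄)/τ₀ = (14.9107·0.472357 − 0.460993·14.8) / 0.011364 = 0.220477/0.011364 ≈ 19.4.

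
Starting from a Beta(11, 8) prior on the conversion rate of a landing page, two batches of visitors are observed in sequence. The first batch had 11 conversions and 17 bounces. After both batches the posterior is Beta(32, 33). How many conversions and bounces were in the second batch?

10 conversions and 8 bounces

Sequential conjugate updates are equivalent to a single update on the pooled data, so total successes = posterior α − prior α and total failures = posterior β − prior β.
Total across both batches: 32−11=21 conversions, 33−8=25 bounces.
Subtract the first batch: 21−11=10 conversions and 25−17=8 bounces.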